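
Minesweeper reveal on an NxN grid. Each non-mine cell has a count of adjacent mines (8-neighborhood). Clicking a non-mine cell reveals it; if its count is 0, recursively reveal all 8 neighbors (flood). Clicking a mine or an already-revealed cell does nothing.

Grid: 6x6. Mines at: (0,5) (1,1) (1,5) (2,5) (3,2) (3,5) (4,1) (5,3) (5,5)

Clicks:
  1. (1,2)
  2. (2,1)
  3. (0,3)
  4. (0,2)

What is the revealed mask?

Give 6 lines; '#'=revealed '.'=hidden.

Click 1 (1,2) count=1: revealed 1 new [(1,2)] -> total=1
Click 2 (2,1) count=2: revealed 1 new [(2,1)] -> total=2
Click 3 (0,3) count=0: revealed 8 new [(0,2) (0,3) (0,4) (1,3) (1,4) (2,2) (2,3) (2,4)] -> total=10
Click 4 (0,2) count=1: revealed 0 new [(none)] -> total=10

Answer: ..###.
..###.
.####.
......
......
......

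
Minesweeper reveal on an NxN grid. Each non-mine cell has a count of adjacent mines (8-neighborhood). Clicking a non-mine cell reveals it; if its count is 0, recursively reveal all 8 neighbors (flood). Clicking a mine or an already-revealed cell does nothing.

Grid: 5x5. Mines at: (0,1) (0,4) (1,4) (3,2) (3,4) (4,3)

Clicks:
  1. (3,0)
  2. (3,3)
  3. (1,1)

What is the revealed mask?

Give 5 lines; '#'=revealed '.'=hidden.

Answer: .....
##...
##...
##.#.
##...

Derivation:
Click 1 (3,0) count=0: revealed 8 new [(1,0) (1,1) (2,0) (2,1) (3,0) (3,1) (4,0) (4,1)] -> total=8
Click 2 (3,3) count=3: revealed 1 new [(3,3)] -> total=9
Click 3 (1,1) count=1: revealed 0 new [(none)] -> total=9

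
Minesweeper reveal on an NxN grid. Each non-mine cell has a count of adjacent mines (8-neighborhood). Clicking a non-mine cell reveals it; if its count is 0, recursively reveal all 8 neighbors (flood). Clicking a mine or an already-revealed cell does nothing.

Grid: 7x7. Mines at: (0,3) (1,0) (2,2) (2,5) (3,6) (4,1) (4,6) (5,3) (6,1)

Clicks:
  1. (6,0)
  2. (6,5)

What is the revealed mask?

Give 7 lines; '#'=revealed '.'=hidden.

Click 1 (6,0) count=1: revealed 1 new [(6,0)] -> total=1
Click 2 (6,5) count=0: revealed 6 new [(5,4) (5,5) (5,6) (6,4) (6,5) (6,6)] -> total=7

Answer: .......
.......
.......
.......
.......
....###
#...###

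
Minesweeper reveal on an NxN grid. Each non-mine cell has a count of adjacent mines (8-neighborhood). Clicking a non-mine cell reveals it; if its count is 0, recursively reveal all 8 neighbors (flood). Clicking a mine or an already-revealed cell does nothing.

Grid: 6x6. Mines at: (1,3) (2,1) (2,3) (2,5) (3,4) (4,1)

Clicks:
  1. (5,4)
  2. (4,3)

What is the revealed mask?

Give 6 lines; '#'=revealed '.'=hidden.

Answer: ......
......
......
......
..####
..####

Derivation:
Click 1 (5,4) count=0: revealed 8 new [(4,2) (4,3) (4,4) (4,5) (5,2) (5,3) (5,4) (5,5)] -> total=8
Click 2 (4,3) count=1: revealed 0 new [(none)] -> total=8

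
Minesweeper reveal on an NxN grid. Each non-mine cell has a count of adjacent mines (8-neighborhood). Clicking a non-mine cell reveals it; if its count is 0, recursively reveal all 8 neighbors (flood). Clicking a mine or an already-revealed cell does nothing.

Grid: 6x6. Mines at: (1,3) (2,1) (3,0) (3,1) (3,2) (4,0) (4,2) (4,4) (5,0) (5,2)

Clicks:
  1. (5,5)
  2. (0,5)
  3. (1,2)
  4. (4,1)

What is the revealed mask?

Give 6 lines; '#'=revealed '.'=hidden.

Answer: ....##
..#.##
....##
....##
.#....
.....#

Derivation:
Click 1 (5,5) count=1: revealed 1 new [(5,5)] -> total=1
Click 2 (0,5) count=0: revealed 8 new [(0,4) (0,5) (1,4) (1,5) (2,4) (2,5) (3,4) (3,5)] -> total=9
Click 3 (1,2) count=2: revealed 1 new [(1,2)] -> total=10
Click 4 (4,1) count=7: revealed 1 new [(4,1)] -> total=11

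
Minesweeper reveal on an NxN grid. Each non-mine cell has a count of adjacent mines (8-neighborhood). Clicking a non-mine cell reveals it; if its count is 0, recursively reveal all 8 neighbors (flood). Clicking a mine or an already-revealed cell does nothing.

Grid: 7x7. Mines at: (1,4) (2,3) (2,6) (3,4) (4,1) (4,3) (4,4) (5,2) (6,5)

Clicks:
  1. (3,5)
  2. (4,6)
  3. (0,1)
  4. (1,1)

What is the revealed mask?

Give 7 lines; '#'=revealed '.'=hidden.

Click 1 (3,5) count=3: revealed 1 new [(3,5)] -> total=1
Click 2 (4,6) count=0: revealed 5 new [(3,6) (4,5) (4,6) (5,5) (5,6)] -> total=6
Click 3 (0,1) count=0: revealed 14 new [(0,0) (0,1) (0,2) (0,3) (1,0) (1,1) (1,2) (1,3) (2,0) (2,1) (2,2) (3,0) (3,1) (3,2)] -> total=20
Click 4 (1,1) count=0: revealed 0 new [(none)] -> total=20

Answer: ####...
####...
###....
###..##
.....##
.....##
.......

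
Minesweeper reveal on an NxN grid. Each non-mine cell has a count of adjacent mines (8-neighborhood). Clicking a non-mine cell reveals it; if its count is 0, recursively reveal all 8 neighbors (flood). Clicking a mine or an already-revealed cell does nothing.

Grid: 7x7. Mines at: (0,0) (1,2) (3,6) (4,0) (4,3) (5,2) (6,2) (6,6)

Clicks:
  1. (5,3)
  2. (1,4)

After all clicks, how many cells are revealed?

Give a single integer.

Answer: 16

Derivation:
Click 1 (5,3) count=3: revealed 1 new [(5,3)] -> total=1
Click 2 (1,4) count=0: revealed 15 new [(0,3) (0,4) (0,5) (0,6) (1,3) (1,4) (1,5) (1,6) (2,3) (2,4) (2,5) (2,6) (3,3) (3,4) (3,5)] -> total=16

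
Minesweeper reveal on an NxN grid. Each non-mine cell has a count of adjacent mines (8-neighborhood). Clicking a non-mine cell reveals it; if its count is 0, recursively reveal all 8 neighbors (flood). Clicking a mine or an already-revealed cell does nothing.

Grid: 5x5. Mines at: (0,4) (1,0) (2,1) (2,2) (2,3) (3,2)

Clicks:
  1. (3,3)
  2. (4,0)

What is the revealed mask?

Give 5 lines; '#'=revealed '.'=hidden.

Answer: .....
.....
.....
##.#.
##...

Derivation:
Click 1 (3,3) count=3: revealed 1 new [(3,3)] -> total=1
Click 2 (4,0) count=0: revealed 4 new [(3,0) (3,1) (4,0) (4,1)] -> total=5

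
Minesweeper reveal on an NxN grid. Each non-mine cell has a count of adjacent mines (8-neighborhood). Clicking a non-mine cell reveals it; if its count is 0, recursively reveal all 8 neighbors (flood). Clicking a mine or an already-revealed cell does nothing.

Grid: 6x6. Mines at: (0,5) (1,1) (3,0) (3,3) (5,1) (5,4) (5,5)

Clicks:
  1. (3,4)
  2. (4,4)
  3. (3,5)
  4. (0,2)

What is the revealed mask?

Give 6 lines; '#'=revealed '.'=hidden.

Click 1 (3,4) count=1: revealed 1 new [(3,4)] -> total=1
Click 2 (4,4) count=3: revealed 1 new [(4,4)] -> total=2
Click 3 (3,5) count=0: revealed 6 new [(1,4) (1,5) (2,4) (2,5) (3,5) (4,5)] -> total=8
Click 4 (0,2) count=1: revealed 1 new [(0,2)] -> total=9

Answer: ..#...
....##
....##
....##
....##
......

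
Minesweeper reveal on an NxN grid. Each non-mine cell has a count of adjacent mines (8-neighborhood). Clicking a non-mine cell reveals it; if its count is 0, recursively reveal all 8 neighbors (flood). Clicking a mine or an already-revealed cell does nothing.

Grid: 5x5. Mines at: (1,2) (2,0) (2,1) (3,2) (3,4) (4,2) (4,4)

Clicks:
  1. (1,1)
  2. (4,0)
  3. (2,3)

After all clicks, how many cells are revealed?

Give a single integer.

Click 1 (1,1) count=3: revealed 1 new [(1,1)] -> total=1
Click 2 (4,0) count=0: revealed 4 new [(3,0) (3,1) (4,0) (4,1)] -> total=5
Click 3 (2,3) count=3: revealed 1 new [(2,3)] -> total=6

Answer: 6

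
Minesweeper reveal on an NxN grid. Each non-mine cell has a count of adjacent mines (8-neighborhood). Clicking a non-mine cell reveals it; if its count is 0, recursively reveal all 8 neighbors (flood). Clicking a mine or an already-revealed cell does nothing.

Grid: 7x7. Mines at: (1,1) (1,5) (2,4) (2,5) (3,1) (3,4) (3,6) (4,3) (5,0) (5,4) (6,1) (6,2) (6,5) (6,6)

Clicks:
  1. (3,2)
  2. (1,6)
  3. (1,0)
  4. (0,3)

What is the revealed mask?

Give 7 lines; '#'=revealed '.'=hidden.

Click 1 (3,2) count=2: revealed 1 new [(3,2)] -> total=1
Click 2 (1,6) count=2: revealed 1 new [(1,6)] -> total=2
Click 3 (1,0) count=1: revealed 1 new [(1,0)] -> total=3
Click 4 (0,3) count=0: revealed 6 new [(0,2) (0,3) (0,4) (1,2) (1,3) (1,4)] -> total=9

Answer: ..###..
#.###.#
.......
..#....
.......
.......
.......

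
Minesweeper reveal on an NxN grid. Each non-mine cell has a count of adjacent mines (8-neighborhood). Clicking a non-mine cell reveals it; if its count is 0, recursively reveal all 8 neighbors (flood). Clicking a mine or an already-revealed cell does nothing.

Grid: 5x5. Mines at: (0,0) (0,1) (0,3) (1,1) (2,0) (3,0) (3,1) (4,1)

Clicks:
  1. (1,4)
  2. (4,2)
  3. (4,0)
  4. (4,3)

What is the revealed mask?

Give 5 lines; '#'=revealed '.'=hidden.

Answer: .....
..###
..###
..###
#.###

Derivation:
Click 1 (1,4) count=1: revealed 1 new [(1,4)] -> total=1
Click 2 (4,2) count=2: revealed 1 new [(4,2)] -> total=2
Click 3 (4,0) count=3: revealed 1 new [(4,0)] -> total=3
Click 4 (4,3) count=0: revealed 10 new [(1,2) (1,3) (2,2) (2,3) (2,4) (3,2) (3,3) (3,4) (4,3) (4,4)] -> total=13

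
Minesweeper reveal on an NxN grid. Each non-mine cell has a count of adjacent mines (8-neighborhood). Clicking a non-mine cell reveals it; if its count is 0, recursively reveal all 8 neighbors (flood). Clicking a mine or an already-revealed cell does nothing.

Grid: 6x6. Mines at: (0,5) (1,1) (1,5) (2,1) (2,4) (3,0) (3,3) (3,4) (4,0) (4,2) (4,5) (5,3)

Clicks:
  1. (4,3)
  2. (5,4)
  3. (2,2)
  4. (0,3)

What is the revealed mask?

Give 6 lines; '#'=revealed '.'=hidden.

Click 1 (4,3) count=4: revealed 1 new [(4,3)] -> total=1
Click 2 (5,4) count=2: revealed 1 new [(5,4)] -> total=2
Click 3 (2,2) count=3: revealed 1 new [(2,2)] -> total=3
Click 4 (0,3) count=0: revealed 6 new [(0,2) (0,3) (0,4) (1,2) (1,3) (1,4)] -> total=9

Answer: ..###.
..###.
..#...
......
...#..
....#.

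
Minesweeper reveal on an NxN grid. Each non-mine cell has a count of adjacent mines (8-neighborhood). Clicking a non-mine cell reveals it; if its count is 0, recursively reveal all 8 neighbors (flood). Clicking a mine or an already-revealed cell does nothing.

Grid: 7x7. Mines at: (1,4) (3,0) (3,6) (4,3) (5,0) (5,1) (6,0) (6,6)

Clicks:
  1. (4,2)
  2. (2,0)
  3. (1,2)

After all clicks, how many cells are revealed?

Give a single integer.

Answer: 16

Derivation:
Click 1 (4,2) count=2: revealed 1 new [(4,2)] -> total=1
Click 2 (2,0) count=1: revealed 1 new [(2,0)] -> total=2
Click 3 (1,2) count=0: revealed 14 new [(0,0) (0,1) (0,2) (0,3) (1,0) (1,1) (1,2) (1,3) (2,1) (2,2) (2,3) (3,1) (3,2) (3,3)] -> total=16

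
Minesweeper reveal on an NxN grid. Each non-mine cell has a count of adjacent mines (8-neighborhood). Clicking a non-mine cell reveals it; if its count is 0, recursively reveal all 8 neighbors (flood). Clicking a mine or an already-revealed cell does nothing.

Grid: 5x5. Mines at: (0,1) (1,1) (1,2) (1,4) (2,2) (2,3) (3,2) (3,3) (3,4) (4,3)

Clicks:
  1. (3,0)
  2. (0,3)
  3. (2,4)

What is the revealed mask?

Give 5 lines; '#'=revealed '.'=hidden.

Click 1 (3,0) count=0: revealed 6 new [(2,0) (2,1) (3,0) (3,1) (4,0) (4,1)] -> total=6
Click 2 (0,3) count=2: revealed 1 new [(0,3)] -> total=7
Click 3 (2,4) count=4: revealed 1 new [(2,4)] -> total=8

Answer: ...#.
.....
##..#
##...
##...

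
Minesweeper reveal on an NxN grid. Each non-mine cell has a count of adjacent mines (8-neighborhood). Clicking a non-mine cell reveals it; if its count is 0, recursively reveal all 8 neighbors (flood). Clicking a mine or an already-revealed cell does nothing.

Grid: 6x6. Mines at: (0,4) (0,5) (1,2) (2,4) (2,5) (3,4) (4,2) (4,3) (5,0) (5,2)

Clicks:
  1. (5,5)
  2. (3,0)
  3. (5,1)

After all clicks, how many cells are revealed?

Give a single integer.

Click 1 (5,5) count=0: revealed 4 new [(4,4) (4,5) (5,4) (5,5)] -> total=4
Click 2 (3,0) count=0: revealed 10 new [(0,0) (0,1) (1,0) (1,1) (2,0) (2,1) (3,0) (3,1) (4,0) (4,1)] -> total=14
Click 3 (5,1) count=3: revealed 1 new [(5,1)] -> total=15

Answer: 15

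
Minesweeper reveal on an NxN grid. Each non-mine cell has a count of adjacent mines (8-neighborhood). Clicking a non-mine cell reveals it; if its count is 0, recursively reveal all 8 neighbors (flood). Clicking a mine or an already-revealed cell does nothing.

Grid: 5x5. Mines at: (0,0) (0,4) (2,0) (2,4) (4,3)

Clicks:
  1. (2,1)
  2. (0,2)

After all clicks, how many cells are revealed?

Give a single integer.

Click 1 (2,1) count=1: revealed 1 new [(2,1)] -> total=1
Click 2 (0,2) count=0: revealed 11 new [(0,1) (0,2) (0,3) (1,1) (1,2) (1,3) (2,2) (2,3) (3,1) (3,2) (3,3)] -> total=12

Answer: 12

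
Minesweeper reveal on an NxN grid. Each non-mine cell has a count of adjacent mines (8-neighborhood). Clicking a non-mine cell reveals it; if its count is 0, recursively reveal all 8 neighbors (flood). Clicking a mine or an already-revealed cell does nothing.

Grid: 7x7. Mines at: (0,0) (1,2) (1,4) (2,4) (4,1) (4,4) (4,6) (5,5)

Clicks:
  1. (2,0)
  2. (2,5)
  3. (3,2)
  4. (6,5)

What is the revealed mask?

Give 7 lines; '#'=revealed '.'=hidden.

Answer: .......
##.....
##...#.
###....
.......
.......
.....#.

Derivation:
Click 1 (2,0) count=0: revealed 6 new [(1,0) (1,1) (2,0) (2,1) (3,0) (3,1)] -> total=6
Click 2 (2,5) count=2: revealed 1 new [(2,5)] -> total=7
Click 3 (3,2) count=1: revealed 1 new [(3,2)] -> total=8
Click 4 (6,5) count=1: revealed 1 new [(6,5)] -> total=9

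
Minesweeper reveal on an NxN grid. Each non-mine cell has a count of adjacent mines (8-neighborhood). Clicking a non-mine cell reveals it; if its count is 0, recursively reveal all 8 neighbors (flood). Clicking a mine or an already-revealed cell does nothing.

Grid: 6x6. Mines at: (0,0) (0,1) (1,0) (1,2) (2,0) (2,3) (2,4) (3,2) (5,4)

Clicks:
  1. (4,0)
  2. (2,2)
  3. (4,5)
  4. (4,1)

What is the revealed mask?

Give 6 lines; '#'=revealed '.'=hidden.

Click 1 (4,0) count=0: revealed 10 new [(3,0) (3,1) (4,0) (4,1) (4,2) (4,3) (5,0) (5,1) (5,2) (5,3)] -> total=10
Click 2 (2,2) count=3: revealed 1 new [(2,2)] -> total=11
Click 3 (4,5) count=1: revealed 1 new [(4,5)] -> total=12
Click 4 (4,1) count=1: revealed 0 new [(none)] -> total=12

Answer: ......
......
..#...
##....
####.#
####..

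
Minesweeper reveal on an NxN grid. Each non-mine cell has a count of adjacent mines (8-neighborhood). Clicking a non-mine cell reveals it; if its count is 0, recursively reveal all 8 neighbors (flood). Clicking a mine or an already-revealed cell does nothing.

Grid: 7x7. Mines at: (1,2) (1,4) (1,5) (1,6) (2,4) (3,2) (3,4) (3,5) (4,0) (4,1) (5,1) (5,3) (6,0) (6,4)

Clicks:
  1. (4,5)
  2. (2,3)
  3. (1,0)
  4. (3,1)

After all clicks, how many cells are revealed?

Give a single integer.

Click 1 (4,5) count=2: revealed 1 new [(4,5)] -> total=1
Click 2 (2,3) count=5: revealed 1 new [(2,3)] -> total=2
Click 3 (1,0) count=0: revealed 8 new [(0,0) (0,1) (1,0) (1,1) (2,0) (2,1) (3,0) (3,1)] -> total=10
Click 4 (3,1) count=3: revealed 0 new [(none)] -> total=10

Answer: 10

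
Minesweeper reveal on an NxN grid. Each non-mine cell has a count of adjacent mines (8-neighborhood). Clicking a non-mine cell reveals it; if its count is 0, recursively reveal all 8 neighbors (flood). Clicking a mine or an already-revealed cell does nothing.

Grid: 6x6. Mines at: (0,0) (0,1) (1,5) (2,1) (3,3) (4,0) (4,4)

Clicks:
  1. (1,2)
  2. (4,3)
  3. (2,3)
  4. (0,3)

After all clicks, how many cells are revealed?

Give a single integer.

Click 1 (1,2) count=2: revealed 1 new [(1,2)] -> total=1
Click 2 (4,3) count=2: revealed 1 new [(4,3)] -> total=2
Click 3 (2,3) count=1: revealed 1 new [(2,3)] -> total=3
Click 4 (0,3) count=0: revealed 7 new [(0,2) (0,3) (0,4) (1,3) (1,4) (2,2) (2,4)] -> total=10

Answer: 10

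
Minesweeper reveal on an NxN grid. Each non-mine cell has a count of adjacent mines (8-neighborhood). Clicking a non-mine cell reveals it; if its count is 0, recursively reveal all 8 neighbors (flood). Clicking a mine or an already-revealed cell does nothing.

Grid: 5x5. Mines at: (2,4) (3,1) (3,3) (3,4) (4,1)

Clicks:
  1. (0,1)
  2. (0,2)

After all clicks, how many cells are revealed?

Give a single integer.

Answer: 14

Derivation:
Click 1 (0,1) count=0: revealed 14 new [(0,0) (0,1) (0,2) (0,3) (0,4) (1,0) (1,1) (1,2) (1,3) (1,4) (2,0) (2,1) (2,2) (2,3)] -> total=14
Click 2 (0,2) count=0: revealed 0 new [(none)] -> total=14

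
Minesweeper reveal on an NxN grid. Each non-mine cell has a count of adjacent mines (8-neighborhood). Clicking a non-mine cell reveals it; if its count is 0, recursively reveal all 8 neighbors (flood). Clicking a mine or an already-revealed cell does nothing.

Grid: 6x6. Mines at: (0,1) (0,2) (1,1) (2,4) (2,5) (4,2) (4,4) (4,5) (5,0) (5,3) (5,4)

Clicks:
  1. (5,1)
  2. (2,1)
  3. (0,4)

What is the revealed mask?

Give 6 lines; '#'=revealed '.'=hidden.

Click 1 (5,1) count=2: revealed 1 new [(5,1)] -> total=1
Click 2 (2,1) count=1: revealed 1 new [(2,1)] -> total=2
Click 3 (0,4) count=0: revealed 6 new [(0,3) (0,4) (0,5) (1,3) (1,4) (1,5)] -> total=8

Answer: ...###
...###
.#....
......
......
.#....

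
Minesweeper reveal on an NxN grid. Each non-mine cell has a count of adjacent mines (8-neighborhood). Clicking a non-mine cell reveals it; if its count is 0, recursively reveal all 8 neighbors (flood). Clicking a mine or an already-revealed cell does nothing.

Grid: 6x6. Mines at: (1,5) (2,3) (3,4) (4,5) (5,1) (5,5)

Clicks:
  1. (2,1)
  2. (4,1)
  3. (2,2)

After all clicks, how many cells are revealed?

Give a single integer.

Click 1 (2,1) count=0: revealed 19 new [(0,0) (0,1) (0,2) (0,3) (0,4) (1,0) (1,1) (1,2) (1,3) (1,4) (2,0) (2,1) (2,2) (3,0) (3,1) (3,2) (4,0) (4,1) (4,2)] -> total=19
Click 2 (4,1) count=1: revealed 0 new [(none)] -> total=19
Click 3 (2,2) count=1: revealed 0 new [(none)] -> total=19

Answer: 19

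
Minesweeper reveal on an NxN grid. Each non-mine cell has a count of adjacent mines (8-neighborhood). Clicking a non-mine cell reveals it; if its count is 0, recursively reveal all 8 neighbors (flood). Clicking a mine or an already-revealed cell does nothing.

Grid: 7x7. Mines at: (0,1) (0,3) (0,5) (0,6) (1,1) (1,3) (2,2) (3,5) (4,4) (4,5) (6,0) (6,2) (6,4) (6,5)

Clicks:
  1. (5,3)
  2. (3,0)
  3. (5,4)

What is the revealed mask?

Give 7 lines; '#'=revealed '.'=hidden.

Click 1 (5,3) count=3: revealed 1 new [(5,3)] -> total=1
Click 2 (3,0) count=0: revealed 13 new [(2,0) (2,1) (3,0) (3,1) (3,2) (3,3) (4,0) (4,1) (4,2) (4,3) (5,0) (5,1) (5,2)] -> total=14
Click 3 (5,4) count=4: revealed 1 new [(5,4)] -> total=15

Answer: .......
.......
##.....
####...
####...
#####..
.......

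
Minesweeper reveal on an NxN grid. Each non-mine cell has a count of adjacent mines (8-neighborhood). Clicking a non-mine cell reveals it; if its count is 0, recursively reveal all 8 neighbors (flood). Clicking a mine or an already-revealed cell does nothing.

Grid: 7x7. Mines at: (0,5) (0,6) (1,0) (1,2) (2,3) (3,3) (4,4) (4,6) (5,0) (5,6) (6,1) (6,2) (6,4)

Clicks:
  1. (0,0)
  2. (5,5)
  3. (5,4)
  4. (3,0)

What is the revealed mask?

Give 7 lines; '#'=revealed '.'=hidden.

Click 1 (0,0) count=1: revealed 1 new [(0,0)] -> total=1
Click 2 (5,5) count=4: revealed 1 new [(5,5)] -> total=2
Click 3 (5,4) count=2: revealed 1 new [(5,4)] -> total=3
Click 4 (3,0) count=0: revealed 9 new [(2,0) (2,1) (2,2) (3,0) (3,1) (3,2) (4,0) (4,1) (4,2)] -> total=12

Answer: #......
.......
###....
###....
###....
....##.
.......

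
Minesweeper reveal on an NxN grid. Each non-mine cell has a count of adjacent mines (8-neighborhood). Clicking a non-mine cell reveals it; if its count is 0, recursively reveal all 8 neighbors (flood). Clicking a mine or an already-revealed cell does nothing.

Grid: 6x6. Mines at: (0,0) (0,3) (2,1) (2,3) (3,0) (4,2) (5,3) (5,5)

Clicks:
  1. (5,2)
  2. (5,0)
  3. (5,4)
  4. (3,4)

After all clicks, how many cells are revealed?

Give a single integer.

Click 1 (5,2) count=2: revealed 1 new [(5,2)] -> total=1
Click 2 (5,0) count=0: revealed 4 new [(4,0) (4,1) (5,0) (5,1)] -> total=5
Click 3 (5,4) count=2: revealed 1 new [(5,4)] -> total=6
Click 4 (3,4) count=1: revealed 1 new [(3,4)] -> total=7

Answer: 7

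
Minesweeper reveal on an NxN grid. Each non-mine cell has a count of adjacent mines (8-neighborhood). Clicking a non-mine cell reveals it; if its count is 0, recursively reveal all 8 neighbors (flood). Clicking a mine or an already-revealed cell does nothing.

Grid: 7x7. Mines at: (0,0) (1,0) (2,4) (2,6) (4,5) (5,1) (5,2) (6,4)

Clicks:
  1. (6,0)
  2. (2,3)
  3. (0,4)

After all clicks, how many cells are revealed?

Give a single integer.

Click 1 (6,0) count=1: revealed 1 new [(6,0)] -> total=1
Click 2 (2,3) count=1: revealed 1 new [(2,3)] -> total=2
Click 3 (0,4) count=0: revealed 23 new [(0,1) (0,2) (0,3) (0,4) (0,5) (0,6) (1,1) (1,2) (1,3) (1,4) (1,5) (1,6) (2,0) (2,1) (2,2) (3,0) (3,1) (3,2) (3,3) (4,0) (4,1) (4,2) (4,3)] -> total=25

Answer: 25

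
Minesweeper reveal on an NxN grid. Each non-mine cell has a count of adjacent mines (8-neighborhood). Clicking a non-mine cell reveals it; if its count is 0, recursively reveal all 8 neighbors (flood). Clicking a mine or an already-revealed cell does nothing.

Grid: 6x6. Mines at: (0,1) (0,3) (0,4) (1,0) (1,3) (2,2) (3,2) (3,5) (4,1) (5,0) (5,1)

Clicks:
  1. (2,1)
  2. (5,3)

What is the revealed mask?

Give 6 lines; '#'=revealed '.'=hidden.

Click 1 (2,1) count=3: revealed 1 new [(2,1)] -> total=1
Click 2 (5,3) count=0: revealed 8 new [(4,2) (4,3) (4,4) (4,5) (5,2) (5,3) (5,4) (5,5)] -> total=9

Answer: ......
......
.#....
......
..####
..####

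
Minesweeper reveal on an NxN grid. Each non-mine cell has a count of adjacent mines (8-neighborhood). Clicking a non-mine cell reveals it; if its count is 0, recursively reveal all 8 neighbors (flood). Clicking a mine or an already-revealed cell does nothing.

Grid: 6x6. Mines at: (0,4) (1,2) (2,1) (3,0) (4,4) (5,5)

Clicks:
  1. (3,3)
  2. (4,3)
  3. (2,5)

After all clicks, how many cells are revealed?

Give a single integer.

Answer: 10

Derivation:
Click 1 (3,3) count=1: revealed 1 new [(3,3)] -> total=1
Click 2 (4,3) count=1: revealed 1 new [(4,3)] -> total=2
Click 3 (2,5) count=0: revealed 8 new [(1,3) (1,4) (1,5) (2,3) (2,4) (2,5) (3,4) (3,5)] -> total=10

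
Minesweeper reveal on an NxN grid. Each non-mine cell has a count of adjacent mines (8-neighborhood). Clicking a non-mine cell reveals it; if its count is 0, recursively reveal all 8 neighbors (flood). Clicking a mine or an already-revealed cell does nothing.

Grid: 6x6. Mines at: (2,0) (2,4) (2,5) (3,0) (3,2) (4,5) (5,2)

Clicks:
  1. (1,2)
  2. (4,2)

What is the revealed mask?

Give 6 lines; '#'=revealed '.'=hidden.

Answer: ######
######
.###..
......
..#...
......

Derivation:
Click 1 (1,2) count=0: revealed 15 new [(0,0) (0,1) (0,2) (0,3) (0,4) (0,5) (1,0) (1,1) (1,2) (1,3) (1,4) (1,5) (2,1) (2,2) (2,3)] -> total=15
Click 2 (4,2) count=2: revealed 1 new [(4,2)] -> total=16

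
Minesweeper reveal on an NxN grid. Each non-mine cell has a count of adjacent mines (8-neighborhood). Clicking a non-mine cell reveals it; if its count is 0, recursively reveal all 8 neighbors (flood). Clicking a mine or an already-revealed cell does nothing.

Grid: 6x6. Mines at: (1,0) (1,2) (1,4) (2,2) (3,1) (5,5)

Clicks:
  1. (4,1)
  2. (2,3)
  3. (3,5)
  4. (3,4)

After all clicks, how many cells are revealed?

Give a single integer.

Answer: 18

Derivation:
Click 1 (4,1) count=1: revealed 1 new [(4,1)] -> total=1
Click 2 (2,3) count=3: revealed 1 new [(2,3)] -> total=2
Click 3 (3,5) count=0: revealed 16 new [(2,4) (2,5) (3,2) (3,3) (3,4) (3,5) (4,0) (4,2) (4,3) (4,4) (4,5) (5,0) (5,1) (5,2) (5,3) (5,4)] -> total=18
Click 4 (3,4) count=0: revealed 0 new [(none)] -> total=18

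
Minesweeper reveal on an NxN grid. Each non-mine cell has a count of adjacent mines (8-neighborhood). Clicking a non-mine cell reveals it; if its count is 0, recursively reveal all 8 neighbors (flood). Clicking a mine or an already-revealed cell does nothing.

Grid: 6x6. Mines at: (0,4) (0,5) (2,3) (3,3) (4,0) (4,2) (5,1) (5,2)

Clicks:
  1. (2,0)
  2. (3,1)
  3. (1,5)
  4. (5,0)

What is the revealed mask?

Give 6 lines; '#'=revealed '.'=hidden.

Click 1 (2,0) count=0: revealed 14 new [(0,0) (0,1) (0,2) (0,3) (1,0) (1,1) (1,2) (1,3) (2,0) (2,1) (2,2) (3,0) (3,1) (3,2)] -> total=14
Click 2 (3,1) count=2: revealed 0 new [(none)] -> total=14
Click 3 (1,5) count=2: revealed 1 new [(1,5)] -> total=15
Click 4 (5,0) count=2: revealed 1 new [(5,0)] -> total=16

Answer: ####..
####.#
###...
###...
......
#.....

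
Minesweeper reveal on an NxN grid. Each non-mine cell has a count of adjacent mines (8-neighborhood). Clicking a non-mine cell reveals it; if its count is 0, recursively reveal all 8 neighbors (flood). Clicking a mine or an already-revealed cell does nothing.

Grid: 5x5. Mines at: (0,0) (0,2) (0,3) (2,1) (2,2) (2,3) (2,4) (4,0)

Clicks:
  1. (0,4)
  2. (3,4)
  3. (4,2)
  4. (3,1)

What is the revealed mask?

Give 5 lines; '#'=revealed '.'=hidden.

Answer: ....#
.....
.....
.####
.####

Derivation:
Click 1 (0,4) count=1: revealed 1 new [(0,4)] -> total=1
Click 2 (3,4) count=2: revealed 1 new [(3,4)] -> total=2
Click 3 (4,2) count=0: revealed 7 new [(3,1) (3,2) (3,3) (4,1) (4,2) (4,3) (4,4)] -> total=9
Click 4 (3,1) count=3: revealed 0 new [(none)] -> total=9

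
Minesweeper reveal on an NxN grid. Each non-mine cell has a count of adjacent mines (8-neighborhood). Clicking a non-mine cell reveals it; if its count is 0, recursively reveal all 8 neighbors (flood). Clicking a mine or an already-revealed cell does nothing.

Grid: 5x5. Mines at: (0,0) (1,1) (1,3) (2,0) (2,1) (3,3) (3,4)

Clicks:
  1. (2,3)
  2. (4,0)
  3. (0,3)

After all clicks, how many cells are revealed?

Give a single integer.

Click 1 (2,3) count=3: revealed 1 new [(2,3)] -> total=1
Click 2 (4,0) count=0: revealed 6 new [(3,0) (3,1) (3,2) (4,0) (4,1) (4,2)] -> total=7
Click 3 (0,3) count=1: revealed 1 new [(0,3)] -> total=8

Answer: 8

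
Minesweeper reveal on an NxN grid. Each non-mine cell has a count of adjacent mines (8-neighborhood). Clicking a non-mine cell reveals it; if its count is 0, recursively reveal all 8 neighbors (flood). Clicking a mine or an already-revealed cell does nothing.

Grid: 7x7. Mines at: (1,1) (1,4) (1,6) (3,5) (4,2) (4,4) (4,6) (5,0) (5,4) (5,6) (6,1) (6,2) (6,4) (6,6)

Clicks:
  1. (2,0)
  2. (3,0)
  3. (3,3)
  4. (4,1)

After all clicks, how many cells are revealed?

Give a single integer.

Answer: 7

Derivation:
Click 1 (2,0) count=1: revealed 1 new [(2,0)] -> total=1
Click 2 (3,0) count=0: revealed 5 new [(2,1) (3,0) (3,1) (4,0) (4,1)] -> total=6
Click 3 (3,3) count=2: revealed 1 new [(3,3)] -> total=7
Click 4 (4,1) count=2: revealed 0 new [(none)] -> total=7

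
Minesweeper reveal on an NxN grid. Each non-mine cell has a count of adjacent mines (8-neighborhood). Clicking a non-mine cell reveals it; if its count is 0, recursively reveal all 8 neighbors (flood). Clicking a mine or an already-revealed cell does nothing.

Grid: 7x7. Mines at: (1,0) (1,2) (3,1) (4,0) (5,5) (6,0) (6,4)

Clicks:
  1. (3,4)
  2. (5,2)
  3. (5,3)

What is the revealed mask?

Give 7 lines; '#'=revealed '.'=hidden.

Answer: ...####
...####
..#####
..#####
.######
.####..
.###...

Derivation:
Click 1 (3,4) count=0: revealed 31 new [(0,3) (0,4) (0,5) (0,6) (1,3) (1,4) (1,5) (1,6) (2,2) (2,3) (2,4) (2,5) (2,6) (3,2) (3,3) (3,4) (3,5) (3,6) (4,1) (4,2) (4,3) (4,4) (4,5) (4,6) (5,1) (5,2) (5,3) (5,4) (6,1) (6,2) (6,3)] -> total=31
Click 2 (5,2) count=0: revealed 0 new [(none)] -> total=31
Click 3 (5,3) count=1: revealed 0 new [(none)] -> total=31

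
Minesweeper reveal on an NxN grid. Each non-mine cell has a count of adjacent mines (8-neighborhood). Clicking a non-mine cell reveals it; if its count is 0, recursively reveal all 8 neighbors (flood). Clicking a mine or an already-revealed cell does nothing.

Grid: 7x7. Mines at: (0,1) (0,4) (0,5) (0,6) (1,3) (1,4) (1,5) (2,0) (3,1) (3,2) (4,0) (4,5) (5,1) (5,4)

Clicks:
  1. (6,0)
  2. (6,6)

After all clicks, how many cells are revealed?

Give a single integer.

Click 1 (6,0) count=1: revealed 1 new [(6,0)] -> total=1
Click 2 (6,6) count=0: revealed 4 new [(5,5) (5,6) (6,5) (6,6)] -> total=5

Answer: 5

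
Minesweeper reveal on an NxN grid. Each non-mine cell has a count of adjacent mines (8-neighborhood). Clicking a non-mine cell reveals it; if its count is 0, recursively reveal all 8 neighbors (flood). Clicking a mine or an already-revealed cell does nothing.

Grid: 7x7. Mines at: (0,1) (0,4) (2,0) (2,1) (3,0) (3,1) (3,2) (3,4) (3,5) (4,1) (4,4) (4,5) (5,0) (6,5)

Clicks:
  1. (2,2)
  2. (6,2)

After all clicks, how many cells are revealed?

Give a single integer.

Click 1 (2,2) count=3: revealed 1 new [(2,2)] -> total=1
Click 2 (6,2) count=0: revealed 8 new [(5,1) (5,2) (5,3) (5,4) (6,1) (6,2) (6,3) (6,4)] -> total=9

Answer: 9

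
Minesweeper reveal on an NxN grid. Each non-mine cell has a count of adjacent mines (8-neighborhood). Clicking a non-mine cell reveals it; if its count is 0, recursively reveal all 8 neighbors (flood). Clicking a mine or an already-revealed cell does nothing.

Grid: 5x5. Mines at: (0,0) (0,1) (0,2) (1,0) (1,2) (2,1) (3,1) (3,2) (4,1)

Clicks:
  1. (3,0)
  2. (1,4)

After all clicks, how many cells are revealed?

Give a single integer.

Answer: 11

Derivation:
Click 1 (3,0) count=3: revealed 1 new [(3,0)] -> total=1
Click 2 (1,4) count=0: revealed 10 new [(0,3) (0,4) (1,3) (1,4) (2,3) (2,4) (3,3) (3,4) (4,3) (4,4)] -> total=11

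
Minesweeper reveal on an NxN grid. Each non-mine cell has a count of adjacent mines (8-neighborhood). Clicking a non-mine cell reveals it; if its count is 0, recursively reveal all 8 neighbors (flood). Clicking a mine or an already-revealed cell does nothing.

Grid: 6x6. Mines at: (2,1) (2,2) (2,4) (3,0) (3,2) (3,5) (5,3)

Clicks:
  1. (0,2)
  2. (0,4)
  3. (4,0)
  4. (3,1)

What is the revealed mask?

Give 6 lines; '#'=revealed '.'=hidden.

Click 1 (0,2) count=0: revealed 12 new [(0,0) (0,1) (0,2) (0,3) (0,4) (0,5) (1,0) (1,1) (1,2) (1,3) (1,4) (1,5)] -> total=12
Click 2 (0,4) count=0: revealed 0 new [(none)] -> total=12
Click 3 (4,0) count=1: revealed 1 new [(4,0)] -> total=13
Click 4 (3,1) count=4: revealed 1 new [(3,1)] -> total=14

Answer: ######
######
......
.#....
#.....
......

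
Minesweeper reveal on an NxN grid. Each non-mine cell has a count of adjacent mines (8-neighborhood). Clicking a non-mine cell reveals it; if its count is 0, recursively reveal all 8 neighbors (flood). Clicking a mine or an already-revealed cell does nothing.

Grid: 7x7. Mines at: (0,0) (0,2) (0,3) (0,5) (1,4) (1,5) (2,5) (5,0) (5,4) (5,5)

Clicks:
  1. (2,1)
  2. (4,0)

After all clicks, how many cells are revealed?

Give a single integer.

Answer: 25

Derivation:
Click 1 (2,1) count=0: revealed 25 new [(1,0) (1,1) (1,2) (1,3) (2,0) (2,1) (2,2) (2,3) (2,4) (3,0) (3,1) (3,2) (3,3) (3,4) (4,0) (4,1) (4,2) (4,3) (4,4) (5,1) (5,2) (5,3) (6,1) (6,2) (6,3)] -> total=25
Click 2 (4,0) count=1: revealed 0 new [(none)] -> total=25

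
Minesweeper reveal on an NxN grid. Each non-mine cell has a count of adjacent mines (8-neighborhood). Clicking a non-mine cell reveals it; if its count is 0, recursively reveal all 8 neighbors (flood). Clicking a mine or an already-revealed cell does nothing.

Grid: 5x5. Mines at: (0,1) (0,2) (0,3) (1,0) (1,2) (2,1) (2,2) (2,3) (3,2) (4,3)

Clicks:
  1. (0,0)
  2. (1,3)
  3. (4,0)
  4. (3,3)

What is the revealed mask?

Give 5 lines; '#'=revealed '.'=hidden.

Answer: #....
...#.
.....
##.#.
##...

Derivation:
Click 1 (0,0) count=2: revealed 1 new [(0,0)] -> total=1
Click 2 (1,3) count=5: revealed 1 new [(1,3)] -> total=2
Click 3 (4,0) count=0: revealed 4 new [(3,0) (3,1) (4,0) (4,1)] -> total=6
Click 4 (3,3) count=4: revealed 1 new [(3,3)] -> total=7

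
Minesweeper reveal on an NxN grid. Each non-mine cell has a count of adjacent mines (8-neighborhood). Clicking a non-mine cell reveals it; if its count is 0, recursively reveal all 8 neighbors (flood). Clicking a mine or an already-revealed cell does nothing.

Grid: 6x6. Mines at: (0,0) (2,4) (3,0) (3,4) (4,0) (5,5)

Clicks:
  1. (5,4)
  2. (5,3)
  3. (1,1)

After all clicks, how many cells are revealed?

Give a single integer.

Click 1 (5,4) count=1: revealed 1 new [(5,4)] -> total=1
Click 2 (5,3) count=0: revealed 23 new [(0,1) (0,2) (0,3) (0,4) (0,5) (1,1) (1,2) (1,3) (1,4) (1,5) (2,1) (2,2) (2,3) (3,1) (3,2) (3,3) (4,1) (4,2) (4,3) (4,4) (5,1) (5,2) (5,3)] -> total=24
Click 3 (1,1) count=1: revealed 0 new [(none)] -> total=24

Answer: 24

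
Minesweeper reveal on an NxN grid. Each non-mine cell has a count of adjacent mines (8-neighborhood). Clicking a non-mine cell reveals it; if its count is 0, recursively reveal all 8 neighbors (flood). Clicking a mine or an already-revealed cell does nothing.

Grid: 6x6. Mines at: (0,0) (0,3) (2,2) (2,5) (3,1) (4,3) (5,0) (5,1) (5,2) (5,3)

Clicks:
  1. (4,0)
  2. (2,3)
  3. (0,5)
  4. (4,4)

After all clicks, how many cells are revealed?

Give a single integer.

Click 1 (4,0) count=3: revealed 1 new [(4,0)] -> total=1
Click 2 (2,3) count=1: revealed 1 new [(2,3)] -> total=2
Click 3 (0,5) count=0: revealed 4 new [(0,4) (0,5) (1,4) (1,5)] -> total=6
Click 4 (4,4) count=2: revealed 1 new [(4,4)] -> total=7

Answer: 7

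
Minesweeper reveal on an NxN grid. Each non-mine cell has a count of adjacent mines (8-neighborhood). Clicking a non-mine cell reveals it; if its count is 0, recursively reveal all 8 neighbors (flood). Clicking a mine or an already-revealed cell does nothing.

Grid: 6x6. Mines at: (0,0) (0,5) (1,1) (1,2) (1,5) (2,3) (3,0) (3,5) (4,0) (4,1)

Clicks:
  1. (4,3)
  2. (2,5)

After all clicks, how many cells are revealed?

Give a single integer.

Click 1 (4,3) count=0: revealed 11 new [(3,2) (3,3) (3,4) (4,2) (4,3) (4,4) (4,5) (5,2) (5,3) (5,4) (5,5)] -> total=11
Click 2 (2,5) count=2: revealed 1 new [(2,5)] -> total=12

Answer: 12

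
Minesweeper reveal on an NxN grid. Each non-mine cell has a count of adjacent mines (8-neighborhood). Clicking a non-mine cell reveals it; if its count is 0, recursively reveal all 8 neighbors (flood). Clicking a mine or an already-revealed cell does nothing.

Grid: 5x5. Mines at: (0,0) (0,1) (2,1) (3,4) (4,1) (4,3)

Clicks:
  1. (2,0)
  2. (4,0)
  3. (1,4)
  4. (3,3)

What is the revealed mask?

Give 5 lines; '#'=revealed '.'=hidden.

Click 1 (2,0) count=1: revealed 1 new [(2,0)] -> total=1
Click 2 (4,0) count=1: revealed 1 new [(4,0)] -> total=2
Click 3 (1,4) count=0: revealed 9 new [(0,2) (0,3) (0,4) (1,2) (1,3) (1,4) (2,2) (2,3) (2,4)] -> total=11
Click 4 (3,3) count=2: revealed 1 new [(3,3)] -> total=12

Answer: ..###
..###
#.###
...#.
#....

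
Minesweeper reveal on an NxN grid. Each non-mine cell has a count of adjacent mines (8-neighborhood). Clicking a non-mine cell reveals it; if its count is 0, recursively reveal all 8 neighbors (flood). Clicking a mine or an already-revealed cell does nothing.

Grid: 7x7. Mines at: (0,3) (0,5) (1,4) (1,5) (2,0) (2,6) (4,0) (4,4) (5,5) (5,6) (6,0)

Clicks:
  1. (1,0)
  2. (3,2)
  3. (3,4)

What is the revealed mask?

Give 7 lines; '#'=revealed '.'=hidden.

Answer: .......
####...
.###...
.####..
.###...
.####..
.####..

Derivation:
Click 1 (1,0) count=1: revealed 1 new [(1,0)] -> total=1
Click 2 (3,2) count=0: revealed 20 new [(1,1) (1,2) (1,3) (2,1) (2,2) (2,3) (3,1) (3,2) (3,3) (4,1) (4,2) (4,3) (5,1) (5,2) (5,3) (5,4) (6,1) (6,2) (6,3) (6,4)] -> total=21
Click 3 (3,4) count=1: revealed 1 new [(3,4)] -> total=22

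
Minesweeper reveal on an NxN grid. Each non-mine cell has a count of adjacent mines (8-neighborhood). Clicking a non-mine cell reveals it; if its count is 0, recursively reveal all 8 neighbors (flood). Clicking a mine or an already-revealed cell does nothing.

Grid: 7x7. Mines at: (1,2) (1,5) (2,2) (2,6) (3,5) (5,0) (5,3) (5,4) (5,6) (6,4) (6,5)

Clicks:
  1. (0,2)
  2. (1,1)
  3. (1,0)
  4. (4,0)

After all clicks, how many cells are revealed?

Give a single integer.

Click 1 (0,2) count=1: revealed 1 new [(0,2)] -> total=1
Click 2 (1,1) count=2: revealed 1 new [(1,1)] -> total=2
Click 3 (1,0) count=0: revealed 9 new [(0,0) (0,1) (1,0) (2,0) (2,1) (3,0) (3,1) (4,0) (4,1)] -> total=11
Click 4 (4,0) count=1: revealed 0 new [(none)] -> total=11

Answer: 11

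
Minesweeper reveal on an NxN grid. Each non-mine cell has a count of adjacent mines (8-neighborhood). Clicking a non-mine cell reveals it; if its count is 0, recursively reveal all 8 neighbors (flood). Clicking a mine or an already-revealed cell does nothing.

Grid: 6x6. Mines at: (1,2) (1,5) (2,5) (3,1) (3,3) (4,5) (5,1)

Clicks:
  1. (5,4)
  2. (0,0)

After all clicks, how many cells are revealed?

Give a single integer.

Click 1 (5,4) count=1: revealed 1 new [(5,4)] -> total=1
Click 2 (0,0) count=0: revealed 6 new [(0,0) (0,1) (1,0) (1,1) (2,0) (2,1)] -> total=7

Answer: 7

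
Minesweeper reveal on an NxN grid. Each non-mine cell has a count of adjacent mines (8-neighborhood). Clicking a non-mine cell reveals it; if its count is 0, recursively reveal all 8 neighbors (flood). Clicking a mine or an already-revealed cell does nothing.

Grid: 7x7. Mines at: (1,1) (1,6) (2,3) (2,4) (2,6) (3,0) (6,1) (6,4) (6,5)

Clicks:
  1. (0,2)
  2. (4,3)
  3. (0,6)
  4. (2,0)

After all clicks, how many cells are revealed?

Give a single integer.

Answer: 21

Derivation:
Click 1 (0,2) count=1: revealed 1 new [(0,2)] -> total=1
Click 2 (4,3) count=0: revealed 18 new [(3,1) (3,2) (3,3) (3,4) (3,5) (3,6) (4,1) (4,2) (4,3) (4,4) (4,5) (4,6) (5,1) (5,2) (5,3) (5,4) (5,5) (5,6)] -> total=19
Click 3 (0,6) count=1: revealed 1 new [(0,6)] -> total=20
Click 4 (2,0) count=2: revealed 1 new [(2,0)] -> total=21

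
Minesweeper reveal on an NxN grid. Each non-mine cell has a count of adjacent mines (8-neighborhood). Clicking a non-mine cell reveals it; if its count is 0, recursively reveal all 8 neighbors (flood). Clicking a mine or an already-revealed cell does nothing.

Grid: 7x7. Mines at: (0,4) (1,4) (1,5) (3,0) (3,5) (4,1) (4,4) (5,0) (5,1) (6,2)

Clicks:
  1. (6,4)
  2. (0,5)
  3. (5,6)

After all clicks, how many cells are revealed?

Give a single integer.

Answer: 11

Derivation:
Click 1 (6,4) count=0: revealed 10 new [(4,5) (4,6) (5,3) (5,4) (5,5) (5,6) (6,3) (6,4) (6,5) (6,6)] -> total=10
Click 2 (0,5) count=3: revealed 1 new [(0,5)] -> total=11
Click 3 (5,6) count=0: revealed 0 new [(none)] -> total=11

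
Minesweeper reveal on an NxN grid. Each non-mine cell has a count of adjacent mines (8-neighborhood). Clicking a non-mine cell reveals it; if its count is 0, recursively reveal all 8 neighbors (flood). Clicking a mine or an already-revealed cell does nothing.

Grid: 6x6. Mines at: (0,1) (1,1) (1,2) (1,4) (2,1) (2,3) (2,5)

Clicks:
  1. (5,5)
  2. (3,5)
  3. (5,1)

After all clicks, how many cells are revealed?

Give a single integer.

Click 1 (5,5) count=0: revealed 18 new [(3,0) (3,1) (3,2) (3,3) (3,4) (3,5) (4,0) (4,1) (4,2) (4,3) (4,4) (4,5) (5,0) (5,1) (5,2) (5,3) (5,4) (5,5)] -> total=18
Click 2 (3,5) count=1: revealed 0 new [(none)] -> total=18
Click 3 (5,1) count=0: revealed 0 new [(none)] -> total=18

Answer: 18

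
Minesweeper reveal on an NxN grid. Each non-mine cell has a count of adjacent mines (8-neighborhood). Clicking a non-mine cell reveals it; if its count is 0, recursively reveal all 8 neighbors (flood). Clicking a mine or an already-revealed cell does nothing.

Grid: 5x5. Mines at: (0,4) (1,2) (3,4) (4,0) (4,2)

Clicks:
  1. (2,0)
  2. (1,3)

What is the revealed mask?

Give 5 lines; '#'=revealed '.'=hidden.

Answer: ##...
##.#.
##...
##...
.....

Derivation:
Click 1 (2,0) count=0: revealed 8 new [(0,0) (0,1) (1,0) (1,1) (2,0) (2,1) (3,0) (3,1)] -> total=8
Click 2 (1,3) count=2: revealed 1 new [(1,3)] -> total=9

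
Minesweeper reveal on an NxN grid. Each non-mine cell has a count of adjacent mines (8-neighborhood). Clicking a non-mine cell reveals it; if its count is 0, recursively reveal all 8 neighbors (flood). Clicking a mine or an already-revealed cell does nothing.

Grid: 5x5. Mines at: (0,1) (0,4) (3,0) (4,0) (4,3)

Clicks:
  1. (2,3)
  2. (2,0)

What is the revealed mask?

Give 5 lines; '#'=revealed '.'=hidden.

Answer: .....
.####
#####
.####
.....

Derivation:
Click 1 (2,3) count=0: revealed 12 new [(1,1) (1,2) (1,3) (1,4) (2,1) (2,2) (2,3) (2,4) (3,1) (3,2) (3,3) (3,4)] -> total=12
Click 2 (2,0) count=1: revealed 1 new [(2,0)] -> total=13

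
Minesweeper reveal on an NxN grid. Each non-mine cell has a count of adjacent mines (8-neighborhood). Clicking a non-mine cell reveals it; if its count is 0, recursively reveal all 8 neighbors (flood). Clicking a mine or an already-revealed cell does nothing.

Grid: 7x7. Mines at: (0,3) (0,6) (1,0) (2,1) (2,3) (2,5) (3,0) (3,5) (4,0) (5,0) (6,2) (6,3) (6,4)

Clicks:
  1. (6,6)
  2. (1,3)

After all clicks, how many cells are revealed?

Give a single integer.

Click 1 (6,6) count=0: revealed 6 new [(4,5) (4,6) (5,5) (5,6) (6,5) (6,6)] -> total=6
Click 2 (1,3) count=2: revealed 1 new [(1,3)] -> total=7

Answer: 7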